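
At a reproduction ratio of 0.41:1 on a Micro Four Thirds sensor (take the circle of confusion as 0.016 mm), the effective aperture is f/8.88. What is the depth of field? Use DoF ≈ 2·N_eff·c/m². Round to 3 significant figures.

1.69 mm

At magnification m, DoF ≈ 2·N_eff·c/m² = 2 × 8.88 × 0.016 / 0.41² = 0.2842 / 0.1681 ≈ 1.69 mm.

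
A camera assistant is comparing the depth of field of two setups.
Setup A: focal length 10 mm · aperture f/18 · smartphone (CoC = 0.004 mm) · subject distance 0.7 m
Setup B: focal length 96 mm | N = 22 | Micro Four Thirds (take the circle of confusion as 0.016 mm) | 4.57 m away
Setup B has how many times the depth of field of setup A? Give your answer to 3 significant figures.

1.74

Setup A: H = 10²/(18×0.004) + 10 ≈ 1398.9 mm; DoF = Df − Dn = 1391.10 − 467.66 ≈ 923.44 mm.
Setup B: H = 96²/(22×0.016) + 96 ≈ 26277.8 mm; DoF = Df − Dn = 5511.9 − 3903.0 ≈ 1608.9 mm.
Ratio = 1608.9 / 923.44 ≈ 1.74.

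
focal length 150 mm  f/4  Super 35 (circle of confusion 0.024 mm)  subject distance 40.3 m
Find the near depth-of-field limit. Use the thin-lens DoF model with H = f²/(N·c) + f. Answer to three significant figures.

Hyperfocal distance H = f²/(N·c) + f = 150²/(4 × 0.024) + 150 = 22500/0.096 + 150 ≈ 234525.0 mm ≈ 234.5 m.
Near limit Dn = s·(H − f)/(H + s − 2f) = 40300 × (234525.0 − 150) / (234525.0 + 40300 − 2 × 150) = 40300 × 234375.0 / 274525.0 ≈ 34406 mm ≈ 34.4 m.

34.4 m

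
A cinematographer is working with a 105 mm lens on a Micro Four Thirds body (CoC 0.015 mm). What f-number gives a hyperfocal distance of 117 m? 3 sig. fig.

Rearrange H = f²/(N·c) + f for N: N = f² / ((H − f)·c).
N = 105² / ((117000 − 105) × 0.015) = 11025 / 1753 ≈ 6.29.

f/6.29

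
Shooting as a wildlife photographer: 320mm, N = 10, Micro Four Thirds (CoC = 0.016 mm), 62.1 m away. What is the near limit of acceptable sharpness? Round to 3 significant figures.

56.6 m

Hyperfocal distance H = f²/(N·c) + f = 320²/(10 × 0.016) + 320 = 102400/0.16 + 320 ≈ 640320.0 mm ≈ 640.3 m.
Near limit Dn = s·(H − f)/(H + s − 2f) = 62100 × (640320.0 − 320) / (640320.0 + 62100 − 2 × 320) = 62100 × 640000.0 / 701780.0 ≈ 56633 mm ≈ 56.6 m.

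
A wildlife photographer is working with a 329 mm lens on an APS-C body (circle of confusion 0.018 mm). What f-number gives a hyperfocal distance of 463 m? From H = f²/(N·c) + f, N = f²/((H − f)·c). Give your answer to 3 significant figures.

f/13

Rearrange H = f²/(N·c) + f for N: N = f² / ((H − f)·c).
N = 329² / ((463000 − 329) × 0.018) = 108241 / 8328 ≈ 13.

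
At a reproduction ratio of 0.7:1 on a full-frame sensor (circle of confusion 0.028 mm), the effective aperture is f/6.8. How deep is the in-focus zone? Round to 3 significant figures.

At magnification m, DoF ≈ 2·N_eff·c/m² = 2 × 6.8 × 0.028 / 0.7² = 0.3808 / 0.49 ≈ 0.777 mm.

0.777 mm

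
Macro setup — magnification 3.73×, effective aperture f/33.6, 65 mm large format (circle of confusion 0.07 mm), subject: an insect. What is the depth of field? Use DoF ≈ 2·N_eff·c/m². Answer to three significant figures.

0.338 mm

At magnification m, DoF ≈ 2·N_eff·c/m² = 2 × 33.6 × 0.07 / 3.73² = 4.704 / 13.91 ≈ 0.338 mm.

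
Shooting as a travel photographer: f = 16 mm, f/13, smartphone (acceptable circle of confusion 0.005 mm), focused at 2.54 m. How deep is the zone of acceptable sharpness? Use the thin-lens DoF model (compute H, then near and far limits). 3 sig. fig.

5.52 m

Hyperfocal distance H = f²/(N·c) + f = 16²/(13 × 0.005) + 16 = 256/0.065 + 16 ≈ 3954.5 mm ≈ 3.954 m.
Near limit Dn = s·(H − f)/(H + s − 2f) = 2540 × (3954.5 − 16) / (3954.5 + 2540 − 2 × 16) = 2540 × 3938.5 / 6462.5 ≈ 1548.0 mm.
Far limit Df = s·(H − f)/(H − s) = 2540 × (3954.5 − 16) / (3954.5 − 2540) = 2540 × 3938.5 / 1414.5 ≈ 7072.4 mm.
Depth of field = Df − Dn = 7072.4 − 1548.0 ≈ 5524.4 mm ≈ 5.52 m.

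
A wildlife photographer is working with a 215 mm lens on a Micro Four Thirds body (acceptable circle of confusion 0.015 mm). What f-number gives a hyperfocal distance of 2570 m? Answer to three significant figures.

f/1.20

Rearrange H = f²/(N·c) + f for N: N = f² / ((H − f)·c).
N = 215² / ((2570000 − 215) × 0.015) = 46225 / 38547 ≈ 1.20.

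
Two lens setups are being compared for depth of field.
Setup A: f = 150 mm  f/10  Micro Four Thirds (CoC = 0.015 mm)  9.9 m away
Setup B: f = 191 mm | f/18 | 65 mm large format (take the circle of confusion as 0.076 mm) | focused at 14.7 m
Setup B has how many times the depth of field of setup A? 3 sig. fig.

17.6

Setup A: H = 150²/(10×0.015) + 150 ≈ 150150.0 mm; DoF = Df − Dn = 10588.2 − 9295.8 ≈ 1292.4 mm.
Setup B: H = 191²/(18×0.076) + 191 ≈ 26858.4 mm; DoF = Df − Dn = 32242 − 9520 ≈ 22722 mm.
Ratio = 22722 / 1292.4 ≈ 17.6.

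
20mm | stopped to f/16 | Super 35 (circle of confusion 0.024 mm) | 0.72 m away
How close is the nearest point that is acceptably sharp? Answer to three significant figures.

Hyperfocal distance H = f²/(N·c) + f = 20²/(16 × 0.024) + 20 = 400/0.384 + 20 ≈ 1061.7 mm ≈ 1.062 m.
Near limit Dn = s·(H − f)/(H + s − 2f) = 720 × (1061.7 − 20) / (1061.7 + 720 − 2 × 20) = 720 × 1041.7 / 1741.7 ≈ 430.62 mm.

431 mm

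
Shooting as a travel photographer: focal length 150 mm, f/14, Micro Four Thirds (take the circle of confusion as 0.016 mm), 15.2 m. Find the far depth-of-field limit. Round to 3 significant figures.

17.9 m

Hyperfocal distance H = f²/(N·c) + f = 150²/(14 × 0.016) + 150 = 22500/0.224 + 150 ≈ 100596.4 mm ≈ 100.6 m.
Far limit Df = s·(H − f)/(H − s) = 15200 × (100596.4 − 150) / (100596.4 − 15200) = 15200 × 100446.4 / 85396.4 ≈ 17879 mm ≈ 17.9 m.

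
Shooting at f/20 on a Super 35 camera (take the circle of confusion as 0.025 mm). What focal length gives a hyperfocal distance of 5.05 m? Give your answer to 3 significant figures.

50.0 mm

From H = f²/(N·c) + f, with f ≪ H: f ≈ √(H·N·c) = √(5050 × 20 × 0.025) = √2525.0 ≈ 50.25 mm.
Exact: f² + N·c·f − N·c·H = 0 ⇒ f = (−N·c + √((N·c)² + 4·N·c·H))/2 = (−0.5 + √10100)/2 ≈ 50.000 mm ≈ 50.0 mm.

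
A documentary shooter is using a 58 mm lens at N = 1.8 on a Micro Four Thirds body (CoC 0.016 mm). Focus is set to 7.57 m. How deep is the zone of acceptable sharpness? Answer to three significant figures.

0.978 m

Hyperfocal distance H = f²/(N·c) + f = 58²/(1.8 × 0.016) + 58 = 3364/0.0288 + 58 ≈ 116863.6 mm ≈ 116.9 m.
Near limit Dn = s·(H − f)/(H + s − 2f) = 7570 × (116863.6 − 58) / (116863.6 + 7570 − 2 × 58) = 7570 × 116805.6 / 124317.6 ≈ 7112.58 mm.
Far limit Df = s·(H − f)/(H − s) = 7570 × (116863.6 − 58) / (116863.6 − 7570) = 7570 × 116805.6 / 109293.6 ≈ 8090.30 mm.
Depth of field = Df − Dn = 8090.30 − 7112.58 ≈ 977.72 mm ≈ 0.978 m.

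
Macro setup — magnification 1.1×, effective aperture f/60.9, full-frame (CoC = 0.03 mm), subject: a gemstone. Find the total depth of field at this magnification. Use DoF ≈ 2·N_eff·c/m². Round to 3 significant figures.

At magnification m, DoF ≈ 2·N_eff·c/m² = 2 × 60.9 × 0.03 / 1.1² = 3.654 / 1.21 ≈ 3.02 mm.

3.02 mm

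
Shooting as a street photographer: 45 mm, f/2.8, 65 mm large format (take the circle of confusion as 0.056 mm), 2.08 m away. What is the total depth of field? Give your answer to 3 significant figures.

Hyperfocal distance H = f²/(N·c) + f = 45²/(2.8 × 0.056) + 45 = 2025/0.1568 + 45 ≈ 12959.5 mm ≈ 12.96 m.
Near limit Dn = s·(H − f)/(H + s − 2f) = 2080 × (12959.5 − 45) / (12959.5 + 2080 − 2 × 45) = 2080 × 12914.5 / 14949.5 ≈ 1796.86 mm.
Far limit Df = s·(H − f)/(H − s) = 2080 × (12959.5 − 45) / (12959.5 − 2080) = 2080 × 12914.5 / 10879.5 ≈ 2469.06 mm.
Depth of field = Df − Dn = 2469.06 − 1796.86 ≈ 672.20 mm ≈ 0.672 m.

0.672 m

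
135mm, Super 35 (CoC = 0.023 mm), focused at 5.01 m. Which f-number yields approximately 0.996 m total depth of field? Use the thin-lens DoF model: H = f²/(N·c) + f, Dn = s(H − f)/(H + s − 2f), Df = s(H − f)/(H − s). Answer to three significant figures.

f/16

Write h = H − f = f²/(N·c). The thin-lens limits are Dn = s·h/(h + (s−f)) and Df = s·h/(h − (s−f)), so DoF = Df − Dn = 2·s·(s−f)·h / (h² − (s−f)²).
That is a quadratic in h: DoF·h² − 2·s·(s−f)·h − DoF·(s−f)² = 0 ⇒ h = (s−f)·(s + √(s² + DoF²)) / DoF = 4875 × (5010 + √(5010² + 996²)) / 996 = 4875 × (5010 + 5108.04) / 996 ≈ 49524 mm.
Then N = f²/(c·h) = 135² / (0.023 × 49524) = 18225 / 1139.0 ≈ 16.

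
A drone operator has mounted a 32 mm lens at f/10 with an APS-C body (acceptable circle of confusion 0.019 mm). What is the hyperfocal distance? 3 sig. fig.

Hyperfocal distance H = f²/(N·c) + f = 32²/(10 × 0.019) + 32 = 1024/0.19 + 32 ≈ 5421.5 mm ≈ 5.42 m.

5.42 m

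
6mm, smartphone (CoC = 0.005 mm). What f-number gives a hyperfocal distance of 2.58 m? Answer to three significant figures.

Rearrange H = f²/(N·c) + f for N: N = f² / ((H − f)·c).
N = 6² / ((2580 − 6) × 0.005) = 36 / 12.87 ≈ 2.80.

f/2.80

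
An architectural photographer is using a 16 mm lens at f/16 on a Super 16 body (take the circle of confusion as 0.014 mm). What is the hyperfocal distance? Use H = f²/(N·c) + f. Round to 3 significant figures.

1.16 m

Hyperfocal distance H = f²/(N·c) + f = 16²/(16 × 0.014) + 16 = 256/0.224 + 16 ≈ 1158.9 mm ≈ 1.16 m.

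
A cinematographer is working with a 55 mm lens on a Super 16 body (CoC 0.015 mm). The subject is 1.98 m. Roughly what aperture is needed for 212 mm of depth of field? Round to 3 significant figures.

f/5.59

Write h = H − f = f²/(N·c). The thin-lens limits are Dn = s·h/(h + (s−f)) and Df = s·h/(h − (s−f)), so DoF = Df − Dn = 2·s·(s−f)·h / (h² − (s−f)²).
That is a quadratic in h: DoF·h² − 2·s·(s−f)·h − DoF·(s−f)² = 0 ⇒ h = (s−f)·(s + √(s² + DoF²)) / DoF = 1925 × (1980 + √(1980² + 212²)) / 212 = 1925 × (1980 + 1991.32) / 212 ≈ 36060 mm.
Then N = f²/(c·h) = 55² / (0.015 × 36060) = 3025 / 540.90 ≈ 5.59.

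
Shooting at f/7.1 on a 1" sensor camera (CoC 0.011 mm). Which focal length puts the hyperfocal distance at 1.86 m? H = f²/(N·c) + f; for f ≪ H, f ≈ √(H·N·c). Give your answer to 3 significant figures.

12.0 mm

From H = f²/(N·c) + f, with f ≪ H: f ≈ √(H·N·c) = √(1860 × 7.1 × 0.011) = √145.27 ≈ 12.05 mm.
Exact: f² + N·c·f − N·c·H = 0 ⇒ f = (−N·c + √((N·c)² + 4·N·c·H))/2 = (−0.0781 + √581.07)/2 ≈ 12.014 mm ≈ 12.0 mm.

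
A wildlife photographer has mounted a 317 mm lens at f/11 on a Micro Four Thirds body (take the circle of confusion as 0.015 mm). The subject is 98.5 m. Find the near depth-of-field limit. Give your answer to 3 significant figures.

Hyperfocal distance H = f²/(N·c) + f = 317²/(11 × 0.015) + 317 = 100489/0.165 + 317 ≈ 609341.2 mm ≈ 609.3 m.
Near limit Dn = s·(H − f)/(H + s − 2f) = 98500 × (609341.2 − 317) / (609341.2 + 98500 − 2 × 317) = 98500 × 609024.2 / 707207.2 ≈ 84825 mm ≈ 84.8 m.

84.8 m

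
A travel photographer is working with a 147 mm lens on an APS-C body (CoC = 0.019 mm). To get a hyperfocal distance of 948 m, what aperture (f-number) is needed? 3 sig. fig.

f/1.20

Rearrange H = f²/(N·c) + f for N: N = f² / ((H − f)·c).
N = 147² / ((948000 − 147) × 0.019) = 21609 / 18009 ≈ 1.20.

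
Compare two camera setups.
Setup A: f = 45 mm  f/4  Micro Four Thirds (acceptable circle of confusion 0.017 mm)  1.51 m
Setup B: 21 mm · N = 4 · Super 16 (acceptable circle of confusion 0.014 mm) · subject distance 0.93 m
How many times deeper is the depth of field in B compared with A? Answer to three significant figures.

Setup A: H = 45²/(4×0.017) + 45 ≈ 29824.4 mm; DoF = Df − Dn = 1588.13 − 1439.20 ≈ 148.93 mm.
Setup B: H = 21²/(4×0.014) + 21 ≈ 7896.0 mm; DoF = Df − Dn = 1051.36 − 833.76 ≈ 217.60 mm.
Ratio = 217.60 / 148.93 ≈ 1.46.

1.46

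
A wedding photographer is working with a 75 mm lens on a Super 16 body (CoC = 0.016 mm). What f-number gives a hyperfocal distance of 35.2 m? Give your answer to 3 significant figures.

Rearrange H = f²/(N·c) + f for N: N = f² / ((H − f)·c).
N = 75² / ((35200 − 75) × 0.016) = 5625 / 562.0 ≈ 10.

f/10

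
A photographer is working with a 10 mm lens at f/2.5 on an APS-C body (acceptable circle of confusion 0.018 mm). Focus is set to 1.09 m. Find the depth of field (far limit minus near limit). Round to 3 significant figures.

Hyperfocal distance H = f²/(N·c) + f = 10²/(2.5 × 0.018) + 10 = 100/0.045 + 10 ≈ 2232.2 mm ≈ 2.232 m.
Near limit Dn = s·(H − f)/(H + s − 2f) = 1090 × (2232.2 − 10) / (2232.2 + 1090 − 2 × 10) = 1090 × 2222.2 / 3302.2 ≈ 733.5 mm.
Far limit Df = s·(H − f)/(H − s) = 1090 × (2232.2 − 10) / (2232.2 − 1090) = 1090 × 2222.2 / 1142.2 ≈ 2120.6 mm.
Depth of field = Df − Dn = 2120.6 − 733.5 ≈ 1387.1 mm ≈ 1.39 m.

1.39 m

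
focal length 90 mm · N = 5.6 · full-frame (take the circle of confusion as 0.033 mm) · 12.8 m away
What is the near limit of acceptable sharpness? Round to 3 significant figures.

Hyperfocal distance H = f²/(N·c) + f = 90²/(5.6 × 0.033) + 90 = 8100/0.1848 + 90 ≈ 43921.2 mm ≈ 43.92 m.
Near limit Dn = s·(H − f)/(H + s − 2f) = 12800 × (43921.2 − 90) / (43921.2 + 12800 − 2 × 90) = 12800 × 43831.2 / 56541.2 ≈ 9922.7 mm ≈ 9.92 m.

9.92 m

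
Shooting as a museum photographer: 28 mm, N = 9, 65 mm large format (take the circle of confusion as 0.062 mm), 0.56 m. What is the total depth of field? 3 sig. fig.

495 mm

Hyperfocal distance H = f²/(N·c) + f = 28²/(9 × 0.062) + 28 = 784/0.558 + 28 ≈ 1433.0 mm ≈ 1.433 m.
Near limit Dn = s·(H − f)/(H + s − 2f) = 560 × (1433.0 − 28) / (1433.0 + 560 − 2 × 28) = 560 × 1405.0 / 1937.0 ≈ 406.20 mm.
Far limit Df = s·(H − f)/(H − s) = 560 × (1433.0 − 28) / (1433.0 − 560) = 560 × 1405.0 / 873.0 ≈ 901.25 mm.
Depth of field = Df − Dn = 901.25 − 406.20 ≈ 495.05 mm.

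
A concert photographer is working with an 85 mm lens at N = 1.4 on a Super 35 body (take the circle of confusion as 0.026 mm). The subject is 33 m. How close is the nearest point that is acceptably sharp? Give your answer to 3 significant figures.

Hyperfocal distance H = f²/(N·c) + f = 85²/(1.4 × 0.026) + 85 = 7225/0.0364 + 85 ≈ 198574.0 mm ≈ 198.6 m.
Near limit Dn = s·(H − f)/(H + s − 2f) = 33000 × (198574.0 − 85) / (198574.0 + 33000 − 2 × 85) = 33000 × 198489.0 / 231404.0 ≈ 28306 mm ≈ 28.3 m.

28.3 m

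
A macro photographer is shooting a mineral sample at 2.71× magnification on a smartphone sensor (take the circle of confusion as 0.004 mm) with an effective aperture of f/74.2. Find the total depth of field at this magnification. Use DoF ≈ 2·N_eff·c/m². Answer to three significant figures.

At magnification m, DoF ≈ 2·N_eff·c/m² = 2 × 74.2 × 0.004 / 2.71² = 0.5936 / 7.344 ≈ 0.0808 mm.

0.0808 mm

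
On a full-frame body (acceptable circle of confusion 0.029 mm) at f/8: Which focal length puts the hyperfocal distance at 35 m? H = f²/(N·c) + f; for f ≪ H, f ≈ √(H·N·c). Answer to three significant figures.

From H = f²/(N·c) + f, with f ≪ H: f ≈ √(H·N·c) = √(35000 × 8 × 0.029) = √8120.0 ≈ 90.11 mm.
Exact: f² + N·c·f − N·c·H = 0 ⇒ f = (−N·c + √((N·c)² + 4·N·c·H))/2 = (−0.232 + √32480)/2 ≈ 89.995 mm ≈ 90.0 mm.

90.0 mm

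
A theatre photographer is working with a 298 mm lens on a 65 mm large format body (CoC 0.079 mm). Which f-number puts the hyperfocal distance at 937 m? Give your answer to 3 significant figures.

Rearrange H = f²/(N·c) + f for N: N = f² / ((H − f)·c).
N = 298² / ((937000 − 298) × 0.079) = 88804 / 73999 ≈ 1.20.

f/1.20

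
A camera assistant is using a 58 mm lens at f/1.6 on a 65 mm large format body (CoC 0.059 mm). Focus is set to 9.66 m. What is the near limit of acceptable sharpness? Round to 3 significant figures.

7.61 m

Hyperfocal distance H = f²/(N·c) + f = 58²/(1.6 × 0.059) + 58 = 3364/0.0944 + 58 ≈ 35693.6 mm ≈ 35.69 m.
Near limit Dn = s·(H − f)/(H + s − 2f) = 9660 × (35693.6 − 58) / (35693.6 + 9660 − 2 × 58) = 9660 × 35635.6 / 45237.6 ≈ 7609.6 mm ≈ 7.61 m.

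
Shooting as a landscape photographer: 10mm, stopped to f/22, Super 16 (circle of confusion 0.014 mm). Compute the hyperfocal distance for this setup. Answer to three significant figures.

Hyperfocal distance H = f²/(N·c) + f = 10²/(22 × 0.014) + 10 = 100/0.308 + 10 ≈ 334.7 mm ≈ 0.335 m.

335 mm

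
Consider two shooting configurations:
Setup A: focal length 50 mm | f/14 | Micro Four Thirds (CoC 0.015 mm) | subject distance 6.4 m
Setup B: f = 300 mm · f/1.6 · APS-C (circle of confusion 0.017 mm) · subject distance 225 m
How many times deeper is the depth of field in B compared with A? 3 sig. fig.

3.22

Setup A: H = 50²/(14×0.015) + 50 ≈ 11954.8 mm; DoF = Df − Dn = 13716.2 − 4173.7 ≈ 9542.5 mm.
Setup B: H = 300²/(1.6×0.017) + 300 ≈ 3309123.5 mm; DoF = Df − Dn = 241393 − 210692 ≈ 30701 mm.
Ratio = 30701 / 9542.5 ≈ 3.22.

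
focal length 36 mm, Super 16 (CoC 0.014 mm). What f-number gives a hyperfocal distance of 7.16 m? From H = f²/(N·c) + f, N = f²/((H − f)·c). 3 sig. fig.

f/13

Rearrange H = f²/(N·c) + f for N: N = f² / ((H − f)·c).
N = 36² / ((7160 − 36) × 0.014) = 1296 / 99.74 ≈ 13.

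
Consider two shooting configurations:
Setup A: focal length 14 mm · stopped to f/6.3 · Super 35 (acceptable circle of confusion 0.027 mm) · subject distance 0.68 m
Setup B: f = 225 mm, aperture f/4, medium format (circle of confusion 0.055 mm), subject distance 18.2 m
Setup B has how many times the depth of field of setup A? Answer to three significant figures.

2.42

Setup A: H = 14²/(6.3×0.027) + 14 ≈ 1166.3 mm; DoF = Df − Dn = 1611.3 − 430.9 ≈ 1180.4 mm.
Setup B: H = 225²/(4×0.055) + 225 ≈ 230338.6 mm; DoF = Df − Dn = 19742.1 − 16881.3 ≈ 2860.8 mm.
Ratio = 2860.8 / 1180.4 ≈ 2.42.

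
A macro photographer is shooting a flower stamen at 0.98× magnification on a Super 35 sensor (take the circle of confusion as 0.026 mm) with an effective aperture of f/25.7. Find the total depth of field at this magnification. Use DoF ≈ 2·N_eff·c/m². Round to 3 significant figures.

1.39 mm

At magnification m, DoF ≈ 2·N_eff·c/m² = 2 × 25.7 × 0.026 / 0.98² = 1.336 / 0.9604 ≈ 1.39 mm.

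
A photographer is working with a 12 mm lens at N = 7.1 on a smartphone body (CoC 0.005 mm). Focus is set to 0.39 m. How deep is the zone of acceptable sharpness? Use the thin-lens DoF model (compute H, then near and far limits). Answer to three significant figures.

73.3 mm

Hyperfocal distance H = f²/(N·c) + f = 12²/(7.1 × 0.005) + 12 = 144/0.0355 + 12 ≈ 4068.3 mm ≈ 4.068 m.
Near limit Dn = s·(H − f)/(H + s − 2f) = 390 × (4068.3 − 12) / (4068.3 + 390 − 2 × 12) = 390 × 4056.3 / 4434.3 ≈ 356.755 mm.
Far limit Df = s·(H − f)/(H − s) = 390 × (4068.3 − 12) / (4068.3 − 390) = 390 × 4056.3 / 3678.3 ≈ 430.078 mm.
Depth of field = Df − Dn = 430.078 − 356.755 ≈ 73.323 mm.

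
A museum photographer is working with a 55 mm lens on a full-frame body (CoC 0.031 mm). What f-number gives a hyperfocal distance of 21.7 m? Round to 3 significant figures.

Rearrange H = f²/(N·c) + f for N: N = f² / ((H − f)·c).
N = 55² / ((21700 − 55) × 0.031) = 3025 / 671.0 ≈ 4.51.

f/4.51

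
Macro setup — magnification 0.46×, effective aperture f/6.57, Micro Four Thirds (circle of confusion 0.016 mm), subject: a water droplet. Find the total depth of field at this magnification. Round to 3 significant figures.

0.994 mm

At magnification m, DoF ≈ 2·N_eff·c/m² = 2 × 6.57 × 0.016 / 0.46² = 0.2102 / 0.2116 ≈ 0.994 mm.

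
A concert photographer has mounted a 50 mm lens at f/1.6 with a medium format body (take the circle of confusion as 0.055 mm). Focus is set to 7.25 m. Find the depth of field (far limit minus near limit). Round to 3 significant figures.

Hyperfocal distance H = f²/(N·c) + f = 50²/(1.6 × 0.055) + 50 = 2500/0.088 + 50 ≈ 28459.1 mm ≈ 28.46 m.
Near limit Dn = s·(H − f)/(H + s − 2f) = 7250 × (28459.1 − 50) / (28459.1 + 7250 − 2 × 50) = 7250 × 28409.1 / 35609.1 ≈ 5784.1 mm.
Far limit Df = s·(H − f)/(H − s) = 7250 × (28459.1 − 50) / (28459.1 − 7250) = 7250 × 28409.1 / 21209.1 ≈ 9711.2 mm.
Depth of field = Df − Dn = 9711.2 − 5784.1 ≈ 3927.1 mm ≈ 3.93 m.

3.93 m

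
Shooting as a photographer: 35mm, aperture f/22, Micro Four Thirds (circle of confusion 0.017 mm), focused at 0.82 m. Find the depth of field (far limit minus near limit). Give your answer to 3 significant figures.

417 mm

Hyperfocal distance H = f²/(N·c) + f = 35²/(22 × 0.017) + 35 = 1225/0.374 + 35 ≈ 3310.4 mm ≈ 3.310 m.
Near limit Dn = s·(H − f)/(H + s − 2f) = 820 × (3310.4 − 35) / (3310.4 + 820 − 2 × 35) = 820 × 3275.4 / 4060.4 ≈ 661.47 mm.
Far limit Df = s·(H − f)/(H − s) = 820 × (3310.4 − 35) / (3310.4 − 820) = 820 × 3275.4 / 2490.4 ≈ 1078.47 mm.
Depth of field = Df − Dn = 1078.47 − 661.47 ≈ 417.00 mm.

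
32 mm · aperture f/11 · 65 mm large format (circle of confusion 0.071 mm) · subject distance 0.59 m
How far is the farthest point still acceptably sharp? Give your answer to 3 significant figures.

1.03 m

Hyperfocal distance H = f²/(N·c) + f = 32²/(11 × 0.071) + 32 = 1024/0.781 + 32 ≈ 1343.1 mm ≈ 1.343 m.
Far limit Df = s·(H − f)/(H − s) = 590 × (1343.1 − 32) / (1343.1 − 590) = 590 × 1311.1 / 753.1 ≈ 1027.1 mm ≈ 1.03 m.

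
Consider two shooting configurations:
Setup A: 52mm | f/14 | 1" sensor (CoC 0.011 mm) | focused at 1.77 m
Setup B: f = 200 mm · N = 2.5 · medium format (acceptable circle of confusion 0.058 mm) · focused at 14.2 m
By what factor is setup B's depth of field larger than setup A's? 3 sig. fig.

4.13

Setup A: H = 52²/(14×0.011) + 52 ≈ 17610.4 mm; DoF = Df − Dn = 1961.97 − 1612.25 ≈ 349.72 mm.
Setup B: H = 200²/(2.5×0.058) + 200 ≈ 276062.1 mm; DoF = Df − Dn = 14959.2 − 13514.2 ≈ 1445.0 mm.
Ratio = 1445.0 / 349.72 ≈ 4.13.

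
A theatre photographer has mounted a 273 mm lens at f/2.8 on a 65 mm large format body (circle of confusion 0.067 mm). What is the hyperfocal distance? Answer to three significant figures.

398 m

Hyperfocal distance H = f²/(N·c) + f = 273²/(2.8 × 0.067) + 273 = 74529/0.1876 + 273 ≈ 397549.1 mm ≈ 398 m.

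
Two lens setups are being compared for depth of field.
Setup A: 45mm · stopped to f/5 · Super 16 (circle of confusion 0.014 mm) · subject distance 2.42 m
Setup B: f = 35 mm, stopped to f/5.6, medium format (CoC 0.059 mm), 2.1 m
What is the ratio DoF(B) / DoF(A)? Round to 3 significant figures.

8.48

Setup A: H = 45²/(5×0.014) + 45 ≈ 28973.6 mm; DoF = Df − Dn = 2636.45 − 2236.39 ≈ 400.06 mm.
Setup B: H = 35²/(5.6×0.059) + 35 ≈ 3742.6 mm; DoF = Df − Dn = 4740.0 − 1348.8 ≈ 3391.2 mm.
Ratio = 3391.2 / 400.06 ≈ 8.48.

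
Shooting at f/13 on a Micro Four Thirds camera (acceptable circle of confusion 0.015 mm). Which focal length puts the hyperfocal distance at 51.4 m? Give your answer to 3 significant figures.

From H = f²/(N·c) + f, with f ≪ H: f ≈ √(H·N·c) = √(51400 × 13 × 0.015) = √10023 ≈ 100.1 mm.
The +f correction barely moves this — solving exactly, f² + N·c·f − N·c·H = 0 ⇒ f = (−N·c + √((N·c)² + 4·N·c·H))/2 = (−0.195 + √40092)/2 ≈ 100.02 mm, so f ≈ 100 mm.

100 mm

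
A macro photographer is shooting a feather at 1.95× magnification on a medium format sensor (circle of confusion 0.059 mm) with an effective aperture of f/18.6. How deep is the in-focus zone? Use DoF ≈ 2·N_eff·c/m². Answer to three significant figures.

At magnification m, DoF ≈ 2·N_eff·c/m² = 2 × 18.6 × 0.059 / 1.95² = 2.195 / 3.802 ≈ 0.577 mm.

0.577 mm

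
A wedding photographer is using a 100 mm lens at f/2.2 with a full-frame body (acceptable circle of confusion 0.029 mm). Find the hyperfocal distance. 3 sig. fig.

Hyperfocal distance H = f²/(N·c) + f = 100²/(2.2 × 0.029) + 100 = 10000/0.0638 + 100 ≈ 156839.8 mm ≈ 157 m.

157 m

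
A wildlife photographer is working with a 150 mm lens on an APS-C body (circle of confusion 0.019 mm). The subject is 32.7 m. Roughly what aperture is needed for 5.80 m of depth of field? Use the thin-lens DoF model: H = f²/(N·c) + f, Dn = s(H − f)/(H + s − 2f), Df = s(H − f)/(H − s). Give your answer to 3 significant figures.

f/3.20

Write h = H − f = f²/(N·c). The thin-lens limits are Dn = s·h/(h + (s−f)) and Df = s·h/(h − (s−f)), so DoF = Df − Dn = 2·s·(s−f)·h / (h² − (s−f)²).
That is a quadratic in h: DoF·h² − 2·s·(s−f)·h − DoF·(s−f)² = 0 ⇒ h = (s−f)·(s + √(s² + DoF²)) / DoF = 32550 × (32700 + √(32700² + 5800²)) / 5800 = 32550 × (32700 + 33210.4) / 5800 ≈ 369894 mm.
Then N = f²/(c·h) = 150² / (0.019 × 369894) = 22500 / 7028.0 ≈ 3.20.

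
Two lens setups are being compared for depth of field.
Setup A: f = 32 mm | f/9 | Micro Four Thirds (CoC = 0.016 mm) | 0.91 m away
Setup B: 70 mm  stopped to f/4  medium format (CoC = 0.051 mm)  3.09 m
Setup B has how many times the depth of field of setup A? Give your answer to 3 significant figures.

Setup A: H = 32²/(9×0.016) + 32 ≈ 7143.1 mm; DoF = Df − Dn = 1038.18 − 809.99 ≈ 228.19 mm.
Setup B: H = 70²/(4×0.051) + 70 ≈ 24089.6 mm; DoF = Df − Dn = 3534.38 − 2744.88 ≈ 789.50 mm.
Ratio = 789.50 / 228.19 ≈ 3.46.

3.46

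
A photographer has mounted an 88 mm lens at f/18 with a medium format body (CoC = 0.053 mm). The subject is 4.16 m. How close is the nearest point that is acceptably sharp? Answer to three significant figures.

2.77 m

Hyperfocal distance H = f²/(N·c) + f = 88²/(18 × 0.053) + 88 = 7744/0.954 + 88 ≈ 8205.4 mm ≈ 8.205 m.
Near limit Dn = s·(H − f)/(H + s − 2f) = 4160 × (8205.4 − 88) / (8205.4 + 4160 − 2 × 88) = 4160 × 8117.4 / 12189.4 ≈ 2770.3 mm ≈ 2.77 m.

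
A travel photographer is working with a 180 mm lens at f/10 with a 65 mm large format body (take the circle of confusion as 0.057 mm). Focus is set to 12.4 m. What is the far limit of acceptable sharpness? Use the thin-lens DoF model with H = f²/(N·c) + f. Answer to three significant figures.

Hyperfocal distance H = f²/(N·c) + f = 180²/(10 × 0.057) + 180 = 32400/0.57 + 180 ≈ 57022.1 mm ≈ 57.02 m.
Far limit Df = s·(H − f)/(H − s) = 12400 × (57022.1 − 180) / (57022.1 − 12400) = 12400 × 56842.1 / 44622.1 ≈ 15796 mm ≈ 15.8 m.

15.8 m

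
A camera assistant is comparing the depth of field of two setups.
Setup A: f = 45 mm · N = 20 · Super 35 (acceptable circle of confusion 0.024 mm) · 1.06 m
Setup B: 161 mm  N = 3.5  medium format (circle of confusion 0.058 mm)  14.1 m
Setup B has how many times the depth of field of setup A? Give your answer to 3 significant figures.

5.75

Setup A: H = 45²/(20×0.024) + 45 ≈ 4263.8 mm; DoF = Df − Dn = 1395.83 − 854.43 ≈ 541.40 mm.
Setup B: H = 161²/(3.5×0.058) + 161 ≈ 127850.7 mm; DoF = Df − Dn = 15827.8 − 12712.3 ≈ 3115.5 mm.
Ratio = 3115.5 / 541.40 ≈ 5.75.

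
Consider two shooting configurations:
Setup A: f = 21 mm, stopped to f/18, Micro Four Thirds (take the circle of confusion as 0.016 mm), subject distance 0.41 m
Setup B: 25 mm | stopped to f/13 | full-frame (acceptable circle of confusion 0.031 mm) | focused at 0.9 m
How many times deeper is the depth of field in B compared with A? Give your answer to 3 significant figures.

Setup A: H = 21²/(18×0.016) + 21 ≈ 1552.2 mm; DoF = Df − Dn = 549.63 − 326.94 ≈ 222.69 mm.
Setup B: H = 25²/(13×0.031) + 25 ≈ 1575.9 mm; DoF = Df − Dn = 2065.2 − 575.4 ≈ 1489.8 mm.
Ratio = 1489.8 / 222.69 ≈ 6.69.

6.69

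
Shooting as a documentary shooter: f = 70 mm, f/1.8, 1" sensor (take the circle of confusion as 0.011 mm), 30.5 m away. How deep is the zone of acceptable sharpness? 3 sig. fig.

Hyperfocal distance H = f²/(N·c) + f = 70²/(1.8 × 0.011) + 70 = 4900/0.0198 + 70 ≈ 247544.7 mm ≈ 247.5 m.
Near limit Dn = s·(H − f)/(H + s − 2f) = 30500 × (247544.7 − 70) / (247544.7 + 30500 − 2 × 70) = 30500 × 247474.7 / 277904.7 ≈ 27160.3 mm.
Far limit Df = s·(H − f)/(H − s) = 30500 × (247544.7 − 70) / (247544.7 − 30500) = 30500 × 247474.7 / 217044.7 ≈ 34776.1 mm.
Depth of field = Df − Dn = 34776.1 − 27160.3 ≈ 7615.8 mm ≈ 7.62 m.

7.62 m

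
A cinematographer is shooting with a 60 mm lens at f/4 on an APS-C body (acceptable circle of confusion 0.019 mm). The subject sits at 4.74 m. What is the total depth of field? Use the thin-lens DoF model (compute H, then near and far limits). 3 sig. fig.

0.946 m

Hyperfocal distance H = f²/(N·c) + f = 60²/(4 × 0.019) + 60 = 3600/0.076 + 60 ≈ 47428.4 mm ≈ 47.43 m.
Near limit Dn = s·(H − f)/(H + s − 2f) = 4740 × (47428.4 − 60) / (47428.4 + 4740 − 2 × 60) = 4740 × 47368.4 / 52048.4 ≈ 4313.80 mm.
Far limit Df = s·(H − f)/(H − s) = 4740 × (47428.4 − 60) / (47428.4 − 4740) = 4740 × 47368.4 / 42688.4 ≈ 5259.65 mm.
Depth of field = Df − Dn = 5259.65 − 4313.80 ≈ 945.85 mm ≈ 0.946 m.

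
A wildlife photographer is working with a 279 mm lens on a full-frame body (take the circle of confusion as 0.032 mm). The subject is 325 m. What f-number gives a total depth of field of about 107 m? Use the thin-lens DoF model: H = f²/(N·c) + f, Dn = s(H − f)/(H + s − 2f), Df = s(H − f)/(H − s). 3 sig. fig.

Write h = H − f = f²/(N·c). The thin-lens limits are Dn = s·h/(h + (s−f)) and Df = s·h/(h − (s−f)), so DoF = Df − Dn = 2·s·(s−f)·h / (h² − (s−f)²).
That is a quadratic in h: DoF·h² − 2·s·(s−f)·h − DoF·(s−f)² = 0 ⇒ h = (s−f)·(s + √(s² + DoF²)) / DoF = 324721 × (325000 + √(325000² + 107000²)) / 107000 = 324721 × (325000 + 342161) / 107000 ≈ 2024683 mm.
Then N = f²/(c·h) = 279² / (0.032 × 2024683) = 77841 / 64790 ≈ 1.20.

f/1.20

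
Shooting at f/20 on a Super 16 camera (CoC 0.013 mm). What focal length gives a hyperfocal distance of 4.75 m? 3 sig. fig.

From H = f²/(N·c) + f, with f ≪ H: f ≈ √(H·N·c) = √(4750 × 20 × 0.013) = √1235.0 ≈ 35.14 mm.
Exact: f² + N·c·f − N·c·H = 0 ⇒ f = (−N·c + √((N·c)² + 4·N·c·H))/2 = (−0.26 + √4940.1)/2 ≈ 35.013 mm ≈ 35.0 mm.

35.0 mm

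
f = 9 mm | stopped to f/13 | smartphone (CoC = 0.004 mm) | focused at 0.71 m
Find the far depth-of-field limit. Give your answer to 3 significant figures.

Hyperfocal distance H = f²/(N·c) + f = 9²/(13 × 0.004) + 9 = 81/0.052 + 9 ≈ 1566.7 mm ≈ 1.567 m.
Far limit Df = s·(H − f)/(H − s) = 710 × (1566.7 − 9) / (1566.7 − 710) = 710 × 1557.7 / 856.7 ≈ 1291.0 mm ≈ 1.29 m.

1.29 m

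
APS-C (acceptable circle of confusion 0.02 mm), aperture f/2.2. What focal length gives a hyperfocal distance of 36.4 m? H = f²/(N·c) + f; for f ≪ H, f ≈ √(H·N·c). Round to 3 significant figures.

40.0 mm

From H = f²/(N·c) + f, with f ≪ H: f ≈ √(H·N·c) = √(36400 × 2.2 × 0.02) = √1601.6 ≈ 40.02 mm.
The +f correction barely moves this — solving exactly, f² + N·c·f − N·c·H = 0 ⇒ f = (−N·c + √((N·c)² + 4·N·c·H))/2 = (−0.044 + √6406.4)/2 ≈ 39.998 mm, so f ≈ 40.0 mm.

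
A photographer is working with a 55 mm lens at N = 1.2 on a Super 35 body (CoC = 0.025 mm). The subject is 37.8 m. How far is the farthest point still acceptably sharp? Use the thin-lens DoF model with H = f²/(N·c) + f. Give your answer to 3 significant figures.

Hyperfocal distance H = f²/(N·c) + f = 55²/(1.2 × 0.025) + 55 = 3025/0.03 + 55 ≈ 100888.3 mm ≈ 100.9 m.
Far limit Df = s·(H − f)/(H − s) = 37800 × (100888.3 − 55) / (100888.3 − 37800) = 37800 × 100833.3 / 63088.3 ≈ 60415 mm ≈ 60.4 m.

60.4 m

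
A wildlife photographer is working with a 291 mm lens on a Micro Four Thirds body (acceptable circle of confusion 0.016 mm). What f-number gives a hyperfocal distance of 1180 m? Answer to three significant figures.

f/4.49

Rearrange H = f²/(N·c) + f for N: N = f² / ((H − f)·c).
N = 291² / ((1180000 − 291) × 0.016) = 84681 / 18875 ≈ 4.49.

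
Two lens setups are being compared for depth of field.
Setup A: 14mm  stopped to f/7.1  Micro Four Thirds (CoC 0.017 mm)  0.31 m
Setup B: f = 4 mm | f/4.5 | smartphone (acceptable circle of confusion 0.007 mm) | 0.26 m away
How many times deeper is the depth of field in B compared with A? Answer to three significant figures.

Setup A: H = 14²/(7.1×0.017) + 14 ≈ 1637.9 mm; DoF = Df − Dn = 379.10 − 262.20 ≈ 116.90 mm.
Setup B: H = 4²/(4.5×0.007) + 4 ≈ 511.9 mm; DoF = Df − Dn = 524.19 − 172.87 ≈ 351.32 mm.
Ratio = 351.32 / 116.90 ≈ 3.01.

3.01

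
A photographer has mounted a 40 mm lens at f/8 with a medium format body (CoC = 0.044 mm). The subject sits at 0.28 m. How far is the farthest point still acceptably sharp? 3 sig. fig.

296 mm

Hyperfocal distance H = f²/(N·c) + f = 40²/(8 × 0.044) + 40 = 1600/0.352 + 40 ≈ 4585.5 mm ≈ 4.585 m.
Far limit Df = s·(H − f)/(H − s) = 280 × (4585.5 − 40) / (4585.5 − 280) = 280 × 4545.5 / 4305.5 ≈ 295.61 mm.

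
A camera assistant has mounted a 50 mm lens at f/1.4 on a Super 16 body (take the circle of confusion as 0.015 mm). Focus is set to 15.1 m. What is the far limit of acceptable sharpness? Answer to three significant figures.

17.3 m

Hyperfocal distance H = f²/(N·c) + f = 50²/(1.4 × 0.015) + 50 = 2500/0.021 + 50 ≈ 119097.6 mm ≈ 119.1 m.
Far limit Df = s·(H − f)/(H − s) = 15100 × (119097.6 − 50) / (119097.6 − 15100) = 15100 × 119047.6 / 103997.6 ≈ 17285 mm ≈ 17.3 m.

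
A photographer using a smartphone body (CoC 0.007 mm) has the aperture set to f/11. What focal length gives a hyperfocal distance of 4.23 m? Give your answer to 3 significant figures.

From H = f²/(N·c) + f, with f ≪ H: f ≈ √(H·N·c) = √(4230 × 11 × 0.007) = √325.71 ≈ 18.05 mm.
Exact: f² + N·c·f − N·c·H = 0 ⇒ f = (−N·c + √((N·c)² + 4·N·c·H))/2 = (−0.077 + √1302.8)/2 ≈ 18.009 mm ≈ 18.0 mm.

18.0 mm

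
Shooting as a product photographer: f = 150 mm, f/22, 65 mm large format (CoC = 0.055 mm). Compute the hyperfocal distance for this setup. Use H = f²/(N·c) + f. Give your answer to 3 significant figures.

Hyperfocal distance H = f²/(N·c) + f = 150²/(22 × 0.055) + 150 = 22500/1.21 + 150 ≈ 18745.0 mm ≈ 18.7 m.

18.7 m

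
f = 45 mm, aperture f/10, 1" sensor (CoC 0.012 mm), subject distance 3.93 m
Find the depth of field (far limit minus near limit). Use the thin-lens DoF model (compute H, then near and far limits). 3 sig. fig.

Hyperfocal distance H = f²/(N·c) + f = 45²/(10 × 0.012) + 45 = 2025/0.12 + 45 ≈ 16920.0 mm ≈ 16.92 m.
Near limit Dn = s·(H − f)/(H + s − 2f) = 3930 × (16920.0 − 45) / (16920.0 + 3930 − 2 × 45) = 3930 × 16875.0 / 20760.0 ≈ 3194.5 mm.
Far limit Df = s·(H − f)/(H − s) = 3930 × (16920.0 − 45) / (16920.0 − 3930) = 3930 × 16875.0 / 12990.0 ≈ 5105.4 mm.
Depth of field = Df − Dn = 5105.4 − 3194.5 ≈ 1910.9 mm ≈ 1.91 m.

1.91 m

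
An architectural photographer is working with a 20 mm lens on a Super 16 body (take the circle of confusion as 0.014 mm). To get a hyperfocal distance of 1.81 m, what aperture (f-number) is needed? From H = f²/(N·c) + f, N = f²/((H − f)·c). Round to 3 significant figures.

f/16

Rearrange H = f²/(N·c) + f for N: N = f² / ((H − f)·c).
N = 20² / ((1810 − 20) × 0.014) = 400 / 25.06 ≈ 16.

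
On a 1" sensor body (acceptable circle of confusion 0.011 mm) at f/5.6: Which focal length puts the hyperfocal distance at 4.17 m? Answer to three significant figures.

16.0 mm

From H = f²/(N·c) + f, with f ≪ H: f ≈ √(H·N·c) = √(4170 × 5.6 × 0.011) = √256.87 ≈ 16.03 mm.
The +f correction barely moves this — solving exactly, f² + N·c·f − N·c·H = 0 ⇒ f = (−N·c + √((N·c)² + 4·N·c·H))/2 = (−0.0616 + √1027.5)/2 ≈ 15.996 mm, so f ≈ 16.0 mm.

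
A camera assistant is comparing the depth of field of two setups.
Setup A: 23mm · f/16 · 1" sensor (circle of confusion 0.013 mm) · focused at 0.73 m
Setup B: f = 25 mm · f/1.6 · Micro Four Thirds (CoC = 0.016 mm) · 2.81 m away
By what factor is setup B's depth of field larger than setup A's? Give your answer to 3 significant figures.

1.48

Setup A: H = 23²/(16×0.013) + 23 ≈ 2566.3 mm; DoF = Df − Dn = 1011.06 − 571.21 ≈ 439.85 mm.
Setup B: H = 25²/(1.6×0.016) + 25 ≈ 24439.1 mm; DoF = Df − Dn = 3171.82 − 2522.28 ≈ 649.54 mm.
Ratio = 649.54 / 439.85 ≈ 1.48.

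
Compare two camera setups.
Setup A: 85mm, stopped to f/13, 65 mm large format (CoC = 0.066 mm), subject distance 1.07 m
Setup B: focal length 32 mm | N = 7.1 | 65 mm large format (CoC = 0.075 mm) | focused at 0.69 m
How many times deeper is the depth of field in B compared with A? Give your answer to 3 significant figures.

Setup A: H = 85²/(13×0.066) + 85 ≈ 8505.7 mm; DoF = Df − Dn = 1211.74 − 957.95 ≈ 253.79 mm.
Setup B: H = 32²/(7.1×0.075) + 32 ≈ 1955.0 mm; DoF = Df − Dn = 1048.91 − 514.09 ≈ 534.82 mm.
Ratio = 534.82 / 253.79 ≈ 2.11.

2.11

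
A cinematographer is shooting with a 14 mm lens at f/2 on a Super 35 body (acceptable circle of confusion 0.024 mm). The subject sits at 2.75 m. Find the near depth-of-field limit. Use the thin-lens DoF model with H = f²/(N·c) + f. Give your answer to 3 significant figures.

1.65 m

Hyperfocal distance H = f²/(N·c) + f = 14²/(2 × 0.024) + 14 = 196/0.048 + 14 ≈ 4097.3 mm ≈ 4.097 m.
Near limit Dn = s·(H − f)/(H + s − 2f) = 2750 × (4097.3 − 14) / (4097.3 + 2750 − 2 × 14) = 2750 × 4083.3 / 6819.3 ≈ 1646.7 mm ≈ 1.65 m.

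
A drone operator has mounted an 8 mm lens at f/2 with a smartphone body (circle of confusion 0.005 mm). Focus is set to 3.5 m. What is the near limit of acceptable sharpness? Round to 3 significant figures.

Hyperfocal distance H = f²/(N·c) + f = 8²/(2 × 0.005) + 8 = 64/0.01 + 8 ≈ 6408.0 mm ≈ 6.408 m.
Near limit Dn = s·(H − f)/(H + s − 2f) = 3500 × (6408.0 − 8) / (6408.0 + 3500 − 2 × 8) = 3500 × 6400.0 / 9892.0 ≈ 2264.5 mm ≈ 2.26 m.

2.26 m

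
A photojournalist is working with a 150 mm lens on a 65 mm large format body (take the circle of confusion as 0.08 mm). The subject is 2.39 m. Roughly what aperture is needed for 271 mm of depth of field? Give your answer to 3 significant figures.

f/7.10

Write h = H − f = f²/(N·c). The thin-lens limits are Dn = s·h/(h + (s−f)) and Df = s·h/(h − (s−f)), so DoF = Df − Dn = 2·s·(s−f)·h / (h² − (s−f)²).
That is a quadratic in h: DoF·h² − 2·s·(s−f)·h − DoF·(s−f)² = 0 ⇒ h = (s−f)·(s + √(s² + DoF²)) / DoF = 2240 × (2390 + √(2390² + 271²)) / 271 = 2240 × (2390 + 2405.32) / 271 ≈ 39637 mm.
Then N = f²/(c·h) = 150² / (0.08 × 39637) = 22500 / 3170.9 ≈ 7.10.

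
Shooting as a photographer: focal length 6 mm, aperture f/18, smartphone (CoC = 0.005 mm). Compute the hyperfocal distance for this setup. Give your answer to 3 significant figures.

406 mm

Hyperfocal distance H = f²/(N·c) + f = 6²/(18 × 0.005) + 6 = 36/0.09 + 6 ≈ 406.0 mm ≈ 0.406 m.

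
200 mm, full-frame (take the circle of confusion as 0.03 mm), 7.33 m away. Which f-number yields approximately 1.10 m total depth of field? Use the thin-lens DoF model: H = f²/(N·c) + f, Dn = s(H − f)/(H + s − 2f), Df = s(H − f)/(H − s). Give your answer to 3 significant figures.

Write h = H − f = f²/(N·c). The thin-lens limits are Dn = s·h/(h + (s−f)) and Df = s·h/(h − (s−f)), so DoF = Df − Dn = 2·s·(s−f)·h / (h² − (s−f)²).
That is a quadratic in h: DoF·h² − 2·s·(s−f)·h − DoF·(s−f)² = 0 ⇒ h = (s−f)·(s + √(s² + DoF²)) / DoF = 7130 × (7330 + √(7330² + 1100²)) / 1100 = 7130 × (7330 + 7412.08) / 1100 ≈ 95555 mm.
Then N = f²/(c·h) = 200² / (0.03 × 95555) = 40000 / 2866.7 ≈ 14.

f/14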